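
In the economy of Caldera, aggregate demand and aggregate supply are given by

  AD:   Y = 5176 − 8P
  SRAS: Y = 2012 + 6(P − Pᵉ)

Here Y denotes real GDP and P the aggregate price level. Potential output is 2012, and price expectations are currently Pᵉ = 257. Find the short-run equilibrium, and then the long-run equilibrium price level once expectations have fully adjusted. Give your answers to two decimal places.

Short run: P = 336.14, Y = 2486.86. Long run: P = 395.50.

Short run: with Pᵉ = 257, SRAS is Y = 470 + 6P. Setting AD = SRAS gives 4706 = 14P, so P = 336.14 and Y = 5176 − 8P = 2486.86.
Output 2486.86 is above potential 2012, so over time expected prices rise and SRAS shifts left until Y returns to 2012.
Long run: Y = 2012 on the AD curve gives 2012 = 5176 − 8P, so P = 395.50.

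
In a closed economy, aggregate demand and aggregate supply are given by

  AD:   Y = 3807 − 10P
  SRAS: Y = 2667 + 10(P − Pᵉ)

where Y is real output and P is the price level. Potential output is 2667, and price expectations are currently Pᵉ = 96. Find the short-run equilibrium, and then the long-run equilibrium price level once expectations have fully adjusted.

Short run: P = 105, Y = 2757. Long run: P = 114.

Short run: with Pᵉ = 96, SRAS is Y = 1707 + 10P. Setting AD = SRAS gives 2100 = 20P, so P = 105 and Y = 3807 − 10·105 = 2757.
Output 2757 is above potential 2667, so over time expected prices rise and SRAS shifts left until Y returns to 2667.
Long run: Y = 2667 on the AD curve gives 2667 = 3807 − 10P, so P = 114.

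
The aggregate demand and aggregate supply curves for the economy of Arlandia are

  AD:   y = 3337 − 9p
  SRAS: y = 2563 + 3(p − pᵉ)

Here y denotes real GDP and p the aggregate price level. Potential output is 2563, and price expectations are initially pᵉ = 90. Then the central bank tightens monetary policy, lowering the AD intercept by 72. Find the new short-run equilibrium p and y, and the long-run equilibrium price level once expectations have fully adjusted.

Short run: p = 81, y = 2536. Long run: p = 78.

AD shifts left: new AD is y = 3265 − 9p. With pᵉ = 90, SRAS is y = 2293 + 3p.
Short run: 3265 − 9p = 2293 + 3p gives 972 = 12p, so p = 81 and y = 3265 − 9·81 = 2536.
y = 2536 is below potential 2563; expectations adjust and SRAS shifts right until y = 2563.
Long run: on the new AD curve, 2563 = 3265 − 9p gives p = 78.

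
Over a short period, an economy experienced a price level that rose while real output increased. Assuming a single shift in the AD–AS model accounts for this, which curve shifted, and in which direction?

P rose and Y rose. An AD shift moves P and Y in the same direction; an SRAS shift moves them in opposite directions.
Here P and Y moved in the same direction, so the AD curve shifted.
Since Y rose, AD shifted right.

AD shifted right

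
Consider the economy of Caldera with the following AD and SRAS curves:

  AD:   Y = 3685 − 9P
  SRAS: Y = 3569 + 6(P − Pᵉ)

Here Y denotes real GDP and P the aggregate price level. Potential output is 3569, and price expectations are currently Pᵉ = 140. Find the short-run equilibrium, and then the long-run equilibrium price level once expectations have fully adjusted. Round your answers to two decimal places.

Short run: P = 63.73, Y = 3111.40. Long run: P = 12.89.

Short run: with Pᵉ = 140, SRAS is Y = 2729 + 6P. Setting AD = SRAS gives 956 = 15P, so P = 63.73 and Y = 3685 − 9P = 3111.40.
Output 3111.40 is below potential 3569, so over time expected prices fall and SRAS shifts right until Y returns to 3569.
Long run: Y = 3569 on the AD curve gives 3569 = 3685 − 9P, so P = 12.89.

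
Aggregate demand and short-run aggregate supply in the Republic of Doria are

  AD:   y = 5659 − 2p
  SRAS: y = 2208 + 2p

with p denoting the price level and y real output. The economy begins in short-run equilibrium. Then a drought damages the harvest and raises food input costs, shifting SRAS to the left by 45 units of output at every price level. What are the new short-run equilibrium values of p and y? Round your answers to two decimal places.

p = 874.00, y = 3911.00

This is a negative supply shock: SRAS shifts left.
New SRAS: y = 2163 + 2p.
Set AD = SRAS: 5659 − 2p = 2163 + 2p, so 3496 = 4p and p = 874.00.
Substituting into AD, y = 3911.00.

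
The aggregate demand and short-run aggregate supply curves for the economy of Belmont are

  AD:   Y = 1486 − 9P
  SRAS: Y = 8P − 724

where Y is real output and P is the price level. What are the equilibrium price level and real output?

Set AD = SRAS: 1486 − 9P = 8P − 724, so 2210 = 17P and P = 130.
Then Y = 1486 − 9·130 = 316.

P = 130, Y = 316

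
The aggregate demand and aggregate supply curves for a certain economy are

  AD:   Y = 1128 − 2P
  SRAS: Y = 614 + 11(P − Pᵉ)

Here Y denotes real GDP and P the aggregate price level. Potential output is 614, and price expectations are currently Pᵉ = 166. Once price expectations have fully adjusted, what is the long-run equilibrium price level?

Short run: with Pᵉ = 166, SRAS is Y = 11P − 1212. Setting AD = SRAS gives 2340 = 13P, so P = 180 and Y = 1128 − 2·180 = 768.
Output 768 is above potential 614, so over time expected prices rise and SRAS shifts left until Y returns to 614.
Long run: Y = 614 on the AD curve gives 614 = 1128 − 2P, so P = 257.

Long-run P = 257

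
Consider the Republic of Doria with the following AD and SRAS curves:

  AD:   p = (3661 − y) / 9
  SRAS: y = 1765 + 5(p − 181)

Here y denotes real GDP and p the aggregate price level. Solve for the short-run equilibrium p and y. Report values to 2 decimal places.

Write SRAS as y = 1765 + 5p − 905 = 860 + 5p.
Rearrange AD to y = 3661 − 9p.
Set AD = SRAS: 3661 − 9p = 860 + 5p, so 2801 = 14p and p = 200.07.
Substituting into AD, y = 3661 − 9p = 1860.36.

p = 200.07, y = 1860.36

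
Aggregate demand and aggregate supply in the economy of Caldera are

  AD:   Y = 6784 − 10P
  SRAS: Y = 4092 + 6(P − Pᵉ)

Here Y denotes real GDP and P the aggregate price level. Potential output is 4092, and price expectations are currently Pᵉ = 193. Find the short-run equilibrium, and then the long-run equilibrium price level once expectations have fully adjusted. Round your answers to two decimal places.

Short run: with Pᵉ = 193, SRAS is Y = 2934 + 6P. Setting AD = SRAS gives 3850 = 16P, so P = 240.63 and Y = 6784 − 10P = 4377.75.
Output 4377.75 is above potential 4092, so over time expected prices rise and SRAS shifts left until Y returns to 4092.
Long run: Y = 4092 on the AD curve gives 4092 = 6784 − 10P, so P = 269.20.

Short run: P = 240.63, Y = 4377.75. Long run: P = 269.20.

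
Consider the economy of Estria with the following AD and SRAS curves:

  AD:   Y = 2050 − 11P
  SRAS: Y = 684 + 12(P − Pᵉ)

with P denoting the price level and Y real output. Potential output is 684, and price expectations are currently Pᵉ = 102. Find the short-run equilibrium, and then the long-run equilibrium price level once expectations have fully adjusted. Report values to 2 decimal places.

Short run: P = 112.61, Y = 811.30. Long run: P = 124.18.

Short run: with Pᵉ = 102, SRAS is Y = 12P − 540. Setting AD = SRAS gives 2590 = 23P, so P = 112.61 and Y = 2050 − 11P = 811.30.
Output 811.30 is above potential 684, so over time expected prices rise and SRAS shifts left until Y returns to 684.
Long run: Y = 684 on the AD curve gives 684 = 2050 − 11P, so P = 124.18.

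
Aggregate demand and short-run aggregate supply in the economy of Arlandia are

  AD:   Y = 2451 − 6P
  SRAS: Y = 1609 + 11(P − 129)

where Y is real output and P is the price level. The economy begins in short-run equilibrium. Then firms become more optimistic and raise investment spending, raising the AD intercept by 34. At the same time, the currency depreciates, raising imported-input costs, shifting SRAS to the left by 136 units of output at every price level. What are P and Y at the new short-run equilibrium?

After both shocks: AD is Y = 2485 − 6P and SRAS is Y = 54 + 11P.
Setting them equal: 2431 = 17P, so P = 143.
Y = 2485 − 6·143 = 1627.

P = 143, Y = 1627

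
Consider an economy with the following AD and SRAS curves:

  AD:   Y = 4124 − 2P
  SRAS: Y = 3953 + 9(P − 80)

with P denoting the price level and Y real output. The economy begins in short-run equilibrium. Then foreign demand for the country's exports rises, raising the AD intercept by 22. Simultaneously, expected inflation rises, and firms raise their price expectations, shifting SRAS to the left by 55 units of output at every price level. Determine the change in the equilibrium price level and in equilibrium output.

After both shocks: AD is Y = 4146 − 2P and SRAS is Y = 3178 + 9P.
Setting them equal: 968 = 11P, so P = 88.
Y = 4146 − 2·88 = 3970.
Initially P = 81, Y = 3962, so ΔP = +7 and ΔY = +8.

ΔP = +7, ΔY = +8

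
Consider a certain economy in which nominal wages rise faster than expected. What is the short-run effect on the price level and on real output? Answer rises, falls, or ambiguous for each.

Price level: rises; output: falls

This is an adverse supply shock: SRAS shifts left.
Moving along the downward-sloping AD curve, P rises and Y falls.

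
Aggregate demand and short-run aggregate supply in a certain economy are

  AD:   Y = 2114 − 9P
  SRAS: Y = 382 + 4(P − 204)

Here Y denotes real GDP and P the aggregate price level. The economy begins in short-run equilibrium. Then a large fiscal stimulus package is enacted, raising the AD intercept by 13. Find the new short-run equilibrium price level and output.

This is a positive demand shock: AD shifts right.
New AD: Y = 2127 − 9P.
SRAS can be written Y = 4P − 434.
Set AD = SRAS: 2127 − 9P = 4P − 434, so 2561 = 13P and P = 197.
Y = 2127 − 9·197 = 354.

P = 197, Y = 354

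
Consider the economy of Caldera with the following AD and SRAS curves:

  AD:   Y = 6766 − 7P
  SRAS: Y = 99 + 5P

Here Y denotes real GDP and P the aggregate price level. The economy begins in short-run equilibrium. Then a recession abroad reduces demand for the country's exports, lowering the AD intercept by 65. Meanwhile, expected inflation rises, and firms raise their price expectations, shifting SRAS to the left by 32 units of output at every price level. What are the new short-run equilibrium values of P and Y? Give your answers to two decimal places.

P = 552.83, Y = 2831.17

After both shocks: AD is Y = 6701 − 7P and SRAS is Y = 67 + 5P.
Setting them equal: 6634 = 12P, so P = 552.83.
Substituting into AD, Y = 2831.17.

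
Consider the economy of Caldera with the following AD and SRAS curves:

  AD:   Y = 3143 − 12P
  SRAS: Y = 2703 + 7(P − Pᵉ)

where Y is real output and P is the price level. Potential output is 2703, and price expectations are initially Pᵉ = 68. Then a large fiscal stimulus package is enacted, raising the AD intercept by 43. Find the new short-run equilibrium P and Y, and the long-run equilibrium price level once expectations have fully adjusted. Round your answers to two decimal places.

AD shifts right: new AD is Y = 3186 − 12P. With Pᵉ = 68, SRAS is Y = 2227 + 7P.
Short run: 3186 − 12P = 2227 + 7P gives 959 = 19P, so P = 50.47 and Y = 3186 − 12P = 2580.32.
Y = 2580.32 is below potential 2703; expectations adjust and SRAS shifts right until Y = 2703.
Long run: on the new AD curve, 2703 = 3186 − 12P gives P = 40.25.

Short run: P = 50.47, Y = 2580.32. Long run: P = 40.25.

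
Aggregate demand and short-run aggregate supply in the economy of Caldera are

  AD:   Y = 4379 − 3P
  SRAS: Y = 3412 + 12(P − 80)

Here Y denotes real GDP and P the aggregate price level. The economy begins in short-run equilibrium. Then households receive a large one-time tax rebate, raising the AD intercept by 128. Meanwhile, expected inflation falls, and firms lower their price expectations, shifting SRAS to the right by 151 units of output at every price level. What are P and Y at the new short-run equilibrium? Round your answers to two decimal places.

P = 126.93, Y = 4126.20

After both shocks: AD is Y = 4507 − 3P and SRAS is Y = 2603 + 12P.
Setting them equal: 1904 = 15P, so P = 126.93.
Substituting into AD, Y = 4126.20.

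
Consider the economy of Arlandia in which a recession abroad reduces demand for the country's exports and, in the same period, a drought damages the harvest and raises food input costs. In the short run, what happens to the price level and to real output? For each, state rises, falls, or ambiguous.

The first event is a negative demand shock: AD shifts left, which by itself pushes P down and Y down.
The second is an adverse supply shock: SRAS shifts left, which by itself pushes P up and Y down.
The two shocks push P in opposite directions, so the effect on P is ambiguous. Both shocks push Y down, so Y falls.

Price level: ambiguous; output: falls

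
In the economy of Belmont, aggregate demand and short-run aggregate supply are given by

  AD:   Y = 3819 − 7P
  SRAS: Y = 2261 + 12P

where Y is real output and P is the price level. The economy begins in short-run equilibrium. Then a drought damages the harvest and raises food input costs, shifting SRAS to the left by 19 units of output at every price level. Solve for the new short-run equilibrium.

This is a negative supply shock: SRAS shifts left.
New SRAS: Y = 2242 + 12P.
Set AD = SRAS: 3819 − 7P = 2242 + 12P, so 1577 = 19P and P = 83.
Y = 3819 − 7·83 = 3238.

P = 83, Y = 3238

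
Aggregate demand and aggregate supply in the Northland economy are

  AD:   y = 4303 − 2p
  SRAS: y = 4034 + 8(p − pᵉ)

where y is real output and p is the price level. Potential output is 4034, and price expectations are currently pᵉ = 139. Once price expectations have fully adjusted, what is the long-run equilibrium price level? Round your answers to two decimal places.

Short run: with pᵉ = 139, SRAS is y = 2922 + 8p. Setting AD = SRAS gives 1381 = 10p, so p = 138.10 and y = 4303 − 2p = 4026.80.
Output 4026.80 is below potential 4034, so over time expected prices fall and SRAS shifts right until y returns to 4034.
Long run: y = 4034 on the AD curve gives 4034 = 4303 − 2p, so p = 134.50.

Long-run p = 134.50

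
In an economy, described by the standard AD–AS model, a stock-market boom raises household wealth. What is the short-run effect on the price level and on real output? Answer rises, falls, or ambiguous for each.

Price level: rises; output: rises

This is a positive demand shock: AD shifts right.
Moving along the upward-sloping SRAS curve, P rises and Y rises.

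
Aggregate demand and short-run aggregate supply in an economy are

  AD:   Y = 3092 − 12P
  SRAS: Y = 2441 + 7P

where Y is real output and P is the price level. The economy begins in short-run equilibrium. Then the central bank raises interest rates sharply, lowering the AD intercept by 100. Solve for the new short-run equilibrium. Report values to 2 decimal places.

This is a negative demand shock: AD shifts left.
New AD: Y = 2992 − 12P.
Set AD = SRAS: 2992 − 12P = 2441 + 7P, so 551 = 19P and P = 29.00.
Substituting into AD, Y = 2644.00.

P = 29.00, Y = 2644.00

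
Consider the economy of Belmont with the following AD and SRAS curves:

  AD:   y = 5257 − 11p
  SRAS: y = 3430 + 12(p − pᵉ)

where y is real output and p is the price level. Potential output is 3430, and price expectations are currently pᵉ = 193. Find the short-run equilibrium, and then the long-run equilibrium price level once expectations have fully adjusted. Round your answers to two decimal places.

Short run: p = 180.13, y = 3275.57. Long run: p = 166.09.

Short run: with pᵉ = 193, SRAS is y = 1114 + 12p. Setting AD = SRAS gives 4143 = 23p, so p = 180.13 and y = 5257 − 11p = 3275.57.
Output 3275.57 is below potential 3430, so over time expected prices fall and SRAS shifts right until y returns to 3430.
Long run: y = 3430 on the AD curve gives 3430 = 5257 − 11p, so p = 166.09.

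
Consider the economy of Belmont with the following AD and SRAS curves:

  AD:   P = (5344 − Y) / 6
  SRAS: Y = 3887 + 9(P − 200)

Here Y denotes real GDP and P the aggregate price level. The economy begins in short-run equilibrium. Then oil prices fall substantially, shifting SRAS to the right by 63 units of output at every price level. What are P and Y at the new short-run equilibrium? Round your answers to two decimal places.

This is a positive supply shock: SRAS shifts right.
New SRAS: Y = 2150 + 9P.
Set AD = SRAS: 5344 − 6P = 2150 + 9P, so 3194 = 15P and P = 212.93.
Substituting into AD, Y = 4066.40.

P = 212.93, Y = 4066.40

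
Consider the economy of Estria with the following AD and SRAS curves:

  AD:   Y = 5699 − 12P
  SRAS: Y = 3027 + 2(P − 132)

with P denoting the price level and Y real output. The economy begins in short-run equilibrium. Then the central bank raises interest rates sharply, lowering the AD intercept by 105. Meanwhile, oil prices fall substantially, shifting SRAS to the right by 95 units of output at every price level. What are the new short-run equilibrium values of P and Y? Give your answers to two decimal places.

P = 195.43, Y = 3248.86

After both shocks: AD is Y = 5594 − 12P and SRAS is Y = 2858 + 2P.
Setting them equal: 2736 = 14P, so P = 195.43.
Substituting into AD, Y = 3248.86.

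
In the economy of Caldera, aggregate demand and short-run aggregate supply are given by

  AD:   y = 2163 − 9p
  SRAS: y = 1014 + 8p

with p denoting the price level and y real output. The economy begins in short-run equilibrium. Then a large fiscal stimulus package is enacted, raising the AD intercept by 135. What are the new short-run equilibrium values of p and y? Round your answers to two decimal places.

This is a positive demand shock: AD shifts right.
New AD: y = 2298 − 9p.
Set AD = SRAS: 2298 − 9p = 1014 + 8p, so 1284 = 17p and p = 75.53.
Substituting into AD, y = 1618.24.

p = 75.53, y = 1618.24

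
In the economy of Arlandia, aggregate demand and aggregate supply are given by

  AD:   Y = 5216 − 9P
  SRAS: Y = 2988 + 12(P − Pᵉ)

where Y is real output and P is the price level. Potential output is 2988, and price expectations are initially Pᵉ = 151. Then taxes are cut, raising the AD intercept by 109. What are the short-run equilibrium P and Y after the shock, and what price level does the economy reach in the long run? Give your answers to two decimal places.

AD shifts right: new AD is Y = 5325 − 9P. With Pᵉ = 151, SRAS is Y = 1176 + 12P.
Short run: 5325 − 9P = 1176 + 12P gives 4149 = 21P, so P = 197.57 and Y = 5325 − 9P = 3546.86.
Y = 3546.86 is above potential 2988; expectations adjust and SRAS shifts left until Y = 2988.
Long run: on the new AD curve, 2988 = 5325 − 9P gives P = 259.67.

Short run: P = 197.57, Y = 3546.86. Long run: P = 259.67.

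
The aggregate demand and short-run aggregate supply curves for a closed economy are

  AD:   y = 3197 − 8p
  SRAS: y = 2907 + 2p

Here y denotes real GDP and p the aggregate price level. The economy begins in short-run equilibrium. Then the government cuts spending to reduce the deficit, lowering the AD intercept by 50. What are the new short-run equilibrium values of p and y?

This is a negative demand shock: AD shifts left.
New AD: y = 3147 − 8p.
Set AD = SRAS: 3147 − 8p = 2907 + 2p, so 240 = 10p and p = 24.
y = 3147 − 8·24 = 2955.

p = 24, y = 2955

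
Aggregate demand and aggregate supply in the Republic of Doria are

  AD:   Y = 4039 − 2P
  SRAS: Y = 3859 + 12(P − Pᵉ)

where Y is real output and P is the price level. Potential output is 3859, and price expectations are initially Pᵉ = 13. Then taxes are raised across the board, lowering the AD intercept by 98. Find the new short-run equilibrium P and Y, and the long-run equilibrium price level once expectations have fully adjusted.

Short run: P = 17, Y = 3907. Long run: P = 41.

AD shifts left: new AD is Y = 3941 − 2P. With Pᵉ = 13, SRAS is Y = 3703 + 12P.
Short run: 3941 − 2P = 3703 + 12P gives 238 = 14P, so P = 17 and Y = 3941 − 2·17 = 3907.
Y = 3907 is above potential 3859; expectations adjust and SRAS shifts left until Y = 3859.
Long run: on the new AD curve, 3859 = 3941 − 2P gives P = 41.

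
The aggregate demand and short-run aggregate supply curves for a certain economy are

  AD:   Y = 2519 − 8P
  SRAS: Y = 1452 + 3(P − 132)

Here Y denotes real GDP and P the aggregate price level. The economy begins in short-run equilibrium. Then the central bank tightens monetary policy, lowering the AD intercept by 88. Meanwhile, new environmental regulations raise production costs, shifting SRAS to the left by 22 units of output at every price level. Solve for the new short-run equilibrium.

P = 127, Y = 1415

After both shocks: AD is Y = 2431 − 8P and SRAS is Y = 1034 + 3P.
Setting them equal: 1397 = 11P, so P = 127.
Y = 2431 − 8·127 = 1415.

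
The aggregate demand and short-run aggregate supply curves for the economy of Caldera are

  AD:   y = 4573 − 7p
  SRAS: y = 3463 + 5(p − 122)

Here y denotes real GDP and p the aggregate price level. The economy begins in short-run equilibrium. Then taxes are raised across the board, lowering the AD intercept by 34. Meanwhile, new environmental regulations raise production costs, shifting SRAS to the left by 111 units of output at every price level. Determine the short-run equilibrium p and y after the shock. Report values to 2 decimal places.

p = 149.75, y = 3490.75

After both shocks: AD is y = 4539 − 7p and SRAS is y = 2742 + 5p.
Setting them equal: 1797 = 12p, so p = 149.75.
Substituting into AD, y = 3490.75.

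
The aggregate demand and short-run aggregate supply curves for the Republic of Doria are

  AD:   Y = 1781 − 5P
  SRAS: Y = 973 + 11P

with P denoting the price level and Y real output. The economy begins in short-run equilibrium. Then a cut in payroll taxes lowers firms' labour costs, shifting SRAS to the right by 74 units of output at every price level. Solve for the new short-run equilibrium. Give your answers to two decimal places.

P = 45.88, Y = 1551.63

This is a positive supply shock: SRAS shifts right.
New SRAS: Y = 1047 + 11P.
Set AD = SRAS: 1781 − 5P = 1047 + 11P, so 734 = 16P and P = 45.88.
Substituting into AD, Y = 1551.63.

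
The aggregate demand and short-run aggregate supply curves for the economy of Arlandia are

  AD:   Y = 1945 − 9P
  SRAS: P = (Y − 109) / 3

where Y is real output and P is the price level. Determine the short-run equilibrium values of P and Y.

Rearrange SRAS to Y = 109 + 3P.
Set AD = SRAS: 1945 − 9P = 109 + 3P, so 1836 = 12P and P = 153.
Then Y = 1945 − 9·153 = 568.

P = 153, Y = 568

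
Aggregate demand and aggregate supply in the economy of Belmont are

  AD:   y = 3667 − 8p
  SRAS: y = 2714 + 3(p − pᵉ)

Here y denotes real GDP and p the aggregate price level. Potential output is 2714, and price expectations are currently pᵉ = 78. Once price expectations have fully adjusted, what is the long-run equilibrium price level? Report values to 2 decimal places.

Short run: with pᵉ = 78, SRAS is y = 2480 + 3p. Setting AD = SRAS gives 1187 = 11p, so p = 107.91 and y = 3667 − 8p = 2803.73.
Output 2803.73 is above potential 2714, so over time expected prices rise and SRAS shifts left until y returns to 2714.
Long run: y = 2714 on the AD curve gives 2714 = 3667 − 8p, so p = 119.13.

Long-run p = 119.13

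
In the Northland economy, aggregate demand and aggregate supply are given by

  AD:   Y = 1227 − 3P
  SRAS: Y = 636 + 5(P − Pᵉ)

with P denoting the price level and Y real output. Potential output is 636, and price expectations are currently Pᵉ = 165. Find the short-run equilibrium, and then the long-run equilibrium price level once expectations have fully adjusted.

Short run: P = 177, Y = 696. Long run: P = 197.

Short run: with Pᵉ = 165, SRAS is Y = 5P − 189. Setting AD = SRAS gives 1416 = 8P, so P = 177 and Y = 1227 − 3·177 = 696.
Output 696 is above potential 636, so over time expected prices rise and SRAS shifts left until Y returns to 636.
Long run: Y = 636 on the AD curve gives 636 = 1227 − 3P, so P = 197.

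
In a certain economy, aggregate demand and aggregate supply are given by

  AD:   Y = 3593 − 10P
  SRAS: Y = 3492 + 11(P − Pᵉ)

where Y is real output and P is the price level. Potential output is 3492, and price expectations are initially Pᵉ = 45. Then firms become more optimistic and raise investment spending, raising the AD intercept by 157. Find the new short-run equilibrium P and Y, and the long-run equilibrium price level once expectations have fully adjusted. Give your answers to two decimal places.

Short run: P = 35.86, Y = 3391.43. Long run: P = 25.80.

AD shifts right: new AD is Y = 3750 − 10P. With Pᵉ = 45, SRAS is Y = 2997 + 11P.
Short run: 3750 − 10P = 2997 + 11P gives 753 = 21P, so P = 35.86 and Y = 3750 − 10P = 3391.43.
Y = 3391.43 is below potential 3492; expectations adjust and SRAS shifts right until Y = 3492.
Long run: on the new AD curve, 3492 = 3750 − 10P gives P = 25.80.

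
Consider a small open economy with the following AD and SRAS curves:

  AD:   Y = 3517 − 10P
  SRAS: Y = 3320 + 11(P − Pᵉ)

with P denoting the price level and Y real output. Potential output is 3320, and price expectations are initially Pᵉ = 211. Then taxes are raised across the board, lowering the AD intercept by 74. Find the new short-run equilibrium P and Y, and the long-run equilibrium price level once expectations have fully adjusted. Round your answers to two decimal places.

AD shifts left: new AD is Y = 3443 − 10P. With Pᵉ = 211, SRAS is Y = 999 + 11P.
Short run: 3443 − 10P = 999 + 11P gives 2444 = 21P, so P = 116.38 and Y = 3443 − 10P = 2279.19.
Y = 2279.19 is below potential 3320; expectations adjust and SRAS shifts right until Y = 3320.
Long run: on the new AD curve, 3320 = 3443 − 10P gives P = 12.30.

Short run: P = 116.38, Y = 2279.19. Long run: P = 12.30.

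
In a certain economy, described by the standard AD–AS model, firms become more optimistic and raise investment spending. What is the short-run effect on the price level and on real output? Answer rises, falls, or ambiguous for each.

Price level: rises; output: rises

This is a positive demand shock: AD shifts right.
Moving along the upward-sloping SRAS curve, P rises and Y rises.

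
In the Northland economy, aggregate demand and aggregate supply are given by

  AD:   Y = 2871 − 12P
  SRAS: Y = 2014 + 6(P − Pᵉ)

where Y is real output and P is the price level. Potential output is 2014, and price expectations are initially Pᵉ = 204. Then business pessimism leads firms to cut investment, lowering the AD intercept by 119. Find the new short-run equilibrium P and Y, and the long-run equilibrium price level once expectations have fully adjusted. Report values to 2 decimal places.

Short run: P = 109.00, Y = 1444.00. Long run: P = 61.50.

AD shifts left: new AD is Y = 2752 − 12P. With Pᵉ = 204, SRAS is Y = 790 + 6P.
Short run: 2752 − 12P = 790 + 6P gives 1962 = 18P, so P = 109.00 and Y = 2752 − 12P = 1444.00.
Y = 1444.00 is below potential 2014; expectations adjust and SRAS shifts right until Y = 2014.
Long run: on the new AD curve, 2014 = 2752 − 12P gives P = 61.50.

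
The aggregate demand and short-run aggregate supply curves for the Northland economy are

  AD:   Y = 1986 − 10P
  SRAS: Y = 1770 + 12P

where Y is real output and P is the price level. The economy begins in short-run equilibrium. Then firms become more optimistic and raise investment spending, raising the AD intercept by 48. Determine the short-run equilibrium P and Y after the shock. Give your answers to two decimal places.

This is a positive demand shock: AD shifts right.
New AD: Y = 2034 − 10P.
Set AD = SRAS: 2034 − 10P = 1770 + 12P, so 264 = 22P and P = 12.00.
Substituting into AD, Y = 1914.00.

P = 12.00, Y = 1914.00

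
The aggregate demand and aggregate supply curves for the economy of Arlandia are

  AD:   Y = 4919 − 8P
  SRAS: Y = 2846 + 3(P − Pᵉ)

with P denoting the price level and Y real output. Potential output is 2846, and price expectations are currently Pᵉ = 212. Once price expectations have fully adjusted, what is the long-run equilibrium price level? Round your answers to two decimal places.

Short run: with Pᵉ = 212, SRAS is Y = 2210 + 3P. Setting AD = SRAS gives 2709 = 11P, so P = 246.27 and Y = 4919 − 8P = 2948.82.
Output 2948.82 is above potential 2846, so over time expected prices rise and SRAS shifts left until Y returns to 2846.
Long run: Y = 2846 on the AD curve gives 2846 = 4919 − 8P, so P = 259.13.

Long-run P = 259.13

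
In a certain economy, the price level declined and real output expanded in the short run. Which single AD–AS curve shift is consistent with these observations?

P fell and Y rose. An AD shift moves P and Y in the same direction; an SRAS shift moves them in opposite directions.
Here P and Y moved in opposite directions, so the SRAS curve shifted.
Since Y rose, SRAS shifted right.

SRAS shifted right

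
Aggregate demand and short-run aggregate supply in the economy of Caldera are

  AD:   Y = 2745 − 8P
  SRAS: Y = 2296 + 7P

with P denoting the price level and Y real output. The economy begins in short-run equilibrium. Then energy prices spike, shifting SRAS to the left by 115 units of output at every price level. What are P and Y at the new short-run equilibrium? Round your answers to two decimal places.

This is a negative supply shock: SRAS shifts left.
New SRAS: Y = 2181 + 7P.
Set AD = SRAS: 2745 − 8P = 2181 + 7P, so 564 = 15P and P = 37.60.
Substituting into AD, Y = 2444.20.

P = 37.60, Y = 2444.20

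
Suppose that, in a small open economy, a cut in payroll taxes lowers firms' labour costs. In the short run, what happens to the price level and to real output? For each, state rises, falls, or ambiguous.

This is a favourable supply shock: SRAS shifts right.
Moving along the downward-sloping AD curve, P falls and Y rises.

Price level: falls; output: rises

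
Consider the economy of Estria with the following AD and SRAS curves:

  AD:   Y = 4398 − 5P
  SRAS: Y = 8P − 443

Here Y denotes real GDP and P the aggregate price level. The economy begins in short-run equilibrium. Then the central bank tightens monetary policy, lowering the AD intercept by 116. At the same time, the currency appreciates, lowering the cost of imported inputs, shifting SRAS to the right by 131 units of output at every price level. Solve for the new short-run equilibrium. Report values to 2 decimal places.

P = 353.38, Y = 2515.08

After both shocks: AD is Y = 4282 − 5P and SRAS is Y = 8P − 312.
Setting them equal: 4594 = 13P, so P = 353.38.
Substituting into AD, Y = 2515.08.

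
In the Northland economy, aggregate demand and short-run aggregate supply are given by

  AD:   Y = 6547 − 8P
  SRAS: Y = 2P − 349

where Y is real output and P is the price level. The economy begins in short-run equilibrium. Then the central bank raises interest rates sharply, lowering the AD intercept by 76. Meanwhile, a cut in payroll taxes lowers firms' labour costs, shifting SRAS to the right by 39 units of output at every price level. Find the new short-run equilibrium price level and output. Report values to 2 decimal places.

P = 678.10, Y = 1046.20

After both shocks: AD is Y = 6471 − 8P and SRAS is Y = 2P − 310.
Setting them equal: 6781 = 10P, so P = 678.10.
Substituting into AD, Y = 1046.20.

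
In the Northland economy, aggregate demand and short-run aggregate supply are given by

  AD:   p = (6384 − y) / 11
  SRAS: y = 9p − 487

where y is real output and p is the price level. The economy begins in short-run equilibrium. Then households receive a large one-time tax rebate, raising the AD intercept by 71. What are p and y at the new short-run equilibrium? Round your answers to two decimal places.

This is a positive demand shock: AD shifts right.
New AD: y = 6455 − 11p.
Set AD = SRAS: 6455 − 11p = 9p − 487, so 6942 = 20p and p = 347.10.
Substituting into AD, y = 2636.90.

p = 347.10, y = 2636.90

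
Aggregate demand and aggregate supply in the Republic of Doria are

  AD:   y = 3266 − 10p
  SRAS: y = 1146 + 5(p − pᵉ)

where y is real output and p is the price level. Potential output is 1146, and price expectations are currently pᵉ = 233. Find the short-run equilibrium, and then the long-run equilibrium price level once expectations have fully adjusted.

Short run: p = 219, y = 1076. Long run: p = 212.

Short run: with pᵉ = 233, SRAS is y = 5p − 19. Setting AD = SRAS gives 3285 = 15p, so p = 219 and y = 3266 − 10·219 = 1076.
Output 1076 is below potential 1146, so over time expected prices fall and SRAS shifts right until y returns to 1146.
Long run: y = 1146 on the AD curve gives 1146 = 3266 − 10p, so p = 212.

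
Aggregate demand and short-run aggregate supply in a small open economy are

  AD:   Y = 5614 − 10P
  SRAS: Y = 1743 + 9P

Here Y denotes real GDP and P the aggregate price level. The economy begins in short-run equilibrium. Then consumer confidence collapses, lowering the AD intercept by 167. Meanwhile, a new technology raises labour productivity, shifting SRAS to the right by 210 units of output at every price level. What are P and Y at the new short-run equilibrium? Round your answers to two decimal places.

P = 183.89, Y = 3608.05

After both shocks: AD is Y = 5447 − 10P and SRAS is Y = 1953 + 9P.
Setting them equal: 3494 = 19P, so P = 183.89.
Substituting into AD, Y = 3608.05.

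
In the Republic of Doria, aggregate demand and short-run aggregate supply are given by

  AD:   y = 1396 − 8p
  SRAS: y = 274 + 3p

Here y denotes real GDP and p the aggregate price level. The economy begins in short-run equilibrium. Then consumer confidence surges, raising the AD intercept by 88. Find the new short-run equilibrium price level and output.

This is a positive demand shock: AD shifts right.
New AD: y = 1484 − 8p.
Set AD = SRAS: 1484 − 8p = 274 + 3p, so 1210 = 11p and p = 110.
y = 1484 − 8·110 = 604.

p = 110, y = 604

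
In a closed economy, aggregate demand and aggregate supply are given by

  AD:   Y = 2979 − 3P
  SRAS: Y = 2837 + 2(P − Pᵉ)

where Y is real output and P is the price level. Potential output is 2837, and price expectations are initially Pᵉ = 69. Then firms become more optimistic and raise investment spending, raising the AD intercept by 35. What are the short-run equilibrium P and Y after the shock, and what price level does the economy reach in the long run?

AD shifts right: new AD is Y = 3014 − 3P. With Pᵉ = 69, SRAS is Y = 2699 + 2P.
Short run: 3014 − 3P = 2699 + 2P gives 315 = 5P, so P = 63 and Y = 3014 − 3·63 = 2825.
Y = 2825 is below potential 2837; expectations adjust and SRAS shifts right until Y = 2837.
Long run: on the new AD curve, 2837 = 3014 − 3P gives P = 59.

Short run: P = 63, Y = 2825. Long run: P = 59.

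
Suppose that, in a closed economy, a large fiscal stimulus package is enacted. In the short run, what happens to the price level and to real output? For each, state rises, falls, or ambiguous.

This is a positive demand shock: AD shifts right.
Moving along the upward-sloping SRAS curve, P rises and Y rises.

Price level: rises; output: rises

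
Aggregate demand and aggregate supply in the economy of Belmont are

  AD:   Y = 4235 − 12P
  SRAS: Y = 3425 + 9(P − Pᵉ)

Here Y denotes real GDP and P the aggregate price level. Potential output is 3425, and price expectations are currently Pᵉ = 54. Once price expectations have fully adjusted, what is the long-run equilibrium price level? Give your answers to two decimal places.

Long-run P = 67.50

Short run: with Pᵉ = 54, SRAS is Y = 2939 + 9P. Setting AD = SRAS gives 1296 = 21P, so P = 61.71 and Y = 4235 − 12P = 3494.43.
Output 3494.43 is above potential 3425, so over time expected prices rise and SRAS shifts left until Y returns to 3425.
Long run: Y = 3425 on the AD curve gives 3425 = 4235 − 12P, so P = 67.50.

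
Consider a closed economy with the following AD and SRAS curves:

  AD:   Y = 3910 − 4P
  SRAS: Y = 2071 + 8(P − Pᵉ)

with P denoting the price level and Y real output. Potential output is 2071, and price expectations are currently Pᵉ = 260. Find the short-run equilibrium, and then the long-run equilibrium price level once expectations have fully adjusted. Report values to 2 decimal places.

Short run: with Pᵉ = 260, SRAS is Y = 8P − 9. Setting AD = SRAS gives 3919 = 12P, so P = 326.58 and Y = 3910 − 4P = 2603.67.
Output 2603.67 is above potential 2071, so over time expected prices rise and SRAS shifts left until Y returns to 2071.
Long run: Y = 2071 on the AD curve gives 2071 = 3910 − 4P, so P = 459.75.

Short run: P = 326.58, Y = 2603.67. Long run: P = 459.75.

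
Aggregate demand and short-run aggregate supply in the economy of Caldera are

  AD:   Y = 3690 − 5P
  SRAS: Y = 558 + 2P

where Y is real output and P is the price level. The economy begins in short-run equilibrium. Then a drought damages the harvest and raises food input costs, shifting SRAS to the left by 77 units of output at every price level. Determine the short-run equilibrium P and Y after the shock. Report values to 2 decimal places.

P = 458.43, Y = 1397.86

This is a negative supply shock: SRAS shifts left.
New SRAS: Y = 481 + 2P.
Set AD = SRAS: 3690 − 5P = 481 + 2P, so 3209 = 7P and P = 458.43.
Substituting into AD, Y = 1397.86.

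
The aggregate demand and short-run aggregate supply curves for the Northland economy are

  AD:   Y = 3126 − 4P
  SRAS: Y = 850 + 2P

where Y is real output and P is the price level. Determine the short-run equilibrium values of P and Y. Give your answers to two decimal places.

P = 379.33, Y = 1608.67

Set AD = SRAS: 3126 − 4P = 850 + 2P, so 2276 = 6P and P = 379.33.
Substituting into AD, Y = 3126 − 4P = 1608.67.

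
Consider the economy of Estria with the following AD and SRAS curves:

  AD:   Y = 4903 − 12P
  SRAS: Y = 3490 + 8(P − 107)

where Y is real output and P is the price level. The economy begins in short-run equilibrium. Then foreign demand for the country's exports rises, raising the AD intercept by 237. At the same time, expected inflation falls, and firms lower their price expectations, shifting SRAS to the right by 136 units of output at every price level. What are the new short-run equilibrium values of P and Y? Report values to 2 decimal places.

After both shocks: AD is Y = 5140 − 12P and SRAS is Y = 2770 + 8P.
Setting them equal: 2370 = 20P, so P = 118.50.
Substituting into AD, Y = 3718.00.

P = 118.50, Y = 3718.00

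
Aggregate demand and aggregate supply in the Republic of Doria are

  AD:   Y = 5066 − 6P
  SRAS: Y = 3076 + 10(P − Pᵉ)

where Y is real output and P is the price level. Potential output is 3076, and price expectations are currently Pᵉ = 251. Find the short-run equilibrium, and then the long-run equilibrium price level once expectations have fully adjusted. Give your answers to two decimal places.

Short run: with Pᵉ = 251, SRAS is Y = 566 + 10P. Setting AD = SRAS gives 4500 = 16P, so P = 281.25 and Y = 5066 − 6P = 3378.50.
Output 3378.50 is above potential 3076, so over time expected prices rise and SRAS shifts left until Y returns to 3076.
Long run: Y = 3076 on the AD curve gives 3076 = 5066 − 6P, so P = 331.67.

Short run: P = 281.25, Y = 3378.50. Long run: P = 331.67.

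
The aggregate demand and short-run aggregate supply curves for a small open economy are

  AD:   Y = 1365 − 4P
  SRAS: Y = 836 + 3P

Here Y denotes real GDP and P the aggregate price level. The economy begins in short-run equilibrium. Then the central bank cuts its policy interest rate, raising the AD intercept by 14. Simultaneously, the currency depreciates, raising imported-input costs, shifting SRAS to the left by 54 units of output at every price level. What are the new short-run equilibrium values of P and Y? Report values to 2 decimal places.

After both shocks: AD is Y = 1379 − 4P and SRAS is Y = 782 + 3P.
Setting them equal: 597 = 7P, so P = 85.29.
Substituting into AD, Y = 1037.86.

P = 85.29, Y = 1037.86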